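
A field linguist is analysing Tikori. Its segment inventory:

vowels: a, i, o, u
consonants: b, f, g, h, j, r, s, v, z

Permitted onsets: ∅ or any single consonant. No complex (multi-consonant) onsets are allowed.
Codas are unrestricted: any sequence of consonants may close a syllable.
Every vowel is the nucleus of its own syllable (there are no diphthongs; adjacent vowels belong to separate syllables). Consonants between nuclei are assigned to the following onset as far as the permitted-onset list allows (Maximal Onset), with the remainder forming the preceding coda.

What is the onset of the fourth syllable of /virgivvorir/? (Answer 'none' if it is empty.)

r

The vowels are i, i, o, i — 4 nuclei, so 4 syllables.
/i…i/ gap (V1→V2): /rg/ — longest licit onset from the right is /g/, leaving /r/ as coda.
/i…o/ gap (V2→V3): cluster /vv/ — the longest permitted-onset suffix is /v/; onset = /v/, preceding coda = /v/.
/o…i/ gap (V3→V4): just /r/ — single C goes to the following onset.
Result: vir.giv.vo.rir.
Syllable 4 is /rir/: onset /r/, nucleus /i/, coda /r/.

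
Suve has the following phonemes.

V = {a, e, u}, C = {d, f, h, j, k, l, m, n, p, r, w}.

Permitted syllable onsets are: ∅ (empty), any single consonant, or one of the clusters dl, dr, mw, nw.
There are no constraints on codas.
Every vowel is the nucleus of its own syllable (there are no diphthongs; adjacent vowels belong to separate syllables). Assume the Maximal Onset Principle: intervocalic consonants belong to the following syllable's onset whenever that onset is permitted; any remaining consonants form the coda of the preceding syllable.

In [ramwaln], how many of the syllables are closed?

Nuclei (vowels): a, a → 2 syllables.
/a…a/ gap (V1→V2): /mw/ is a licit onset in full, so it all attaches to the next syllable.
Result: ra.mwaln.
Classifying each syllable: /ra/ (open), /mwaln/ (closed).
Closed syllables: 1.

1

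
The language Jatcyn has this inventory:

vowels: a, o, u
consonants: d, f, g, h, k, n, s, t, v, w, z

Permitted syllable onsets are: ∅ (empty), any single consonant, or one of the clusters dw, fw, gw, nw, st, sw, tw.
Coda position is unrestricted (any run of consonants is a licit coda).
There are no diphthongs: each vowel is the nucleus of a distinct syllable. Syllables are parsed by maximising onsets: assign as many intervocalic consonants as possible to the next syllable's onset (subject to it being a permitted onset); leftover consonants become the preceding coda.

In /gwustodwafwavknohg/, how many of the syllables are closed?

Vowels present: u, o, a, a, o; each is a nucleus, giving 5 syllables.
Between /u/ (V1) and /o/ (V2): /st/ — entire cluster is a permitted onset → onset /st/, coda ∅.
Between /o/ (V2) and /a/ (V3): cluster /dw/ — /dw/ is itself a permitted onset, so the whole cluster goes right; preceding coda = ∅.
Between /a/ (V3) and /a/ (V4): /fw/ is a licit onset in full, so it all attaches to the next syllable.
Between /a/ (V4) and /o/ (V5): cluster /vkn/ — the longest permitted-onset suffix is /n/; onset = /n/, preceding coda = /vk/.
Syllabification: gwu.sto.dwa.fwavk.nohg.
Classifying each syllable: /gwu/ (open), /sto/ (open), /dwa/ (open), /fwavk/ (closed), /nohg/ (closed).
Closed syllables: 2.

2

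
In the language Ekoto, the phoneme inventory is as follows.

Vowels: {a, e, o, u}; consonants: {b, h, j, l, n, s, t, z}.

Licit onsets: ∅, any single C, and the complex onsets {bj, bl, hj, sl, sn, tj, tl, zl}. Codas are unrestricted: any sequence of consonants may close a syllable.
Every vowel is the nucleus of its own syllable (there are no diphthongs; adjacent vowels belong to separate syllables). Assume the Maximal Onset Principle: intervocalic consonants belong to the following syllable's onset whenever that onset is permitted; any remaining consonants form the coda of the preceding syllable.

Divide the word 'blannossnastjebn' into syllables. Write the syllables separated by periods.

blan.nos.snas.tjebn

The vowels are a, o, a, e — 4 nuclei, so 4 syllables.
V1 /a/ – V2 /o/: /nn/ — longest licit onset from the right is /n/, leaving /n/ as coda.
V2 /o/ – V3 /a/: /ssn/; trying suffixes from longest down, /sn/ is the first permitted one, so coda /s/ | onset /sn/.
V3 /a/ – V4 /e/: /stj/ splits as /s/ + /tj/ (/tj/ is the longest suffix that is a licit onset).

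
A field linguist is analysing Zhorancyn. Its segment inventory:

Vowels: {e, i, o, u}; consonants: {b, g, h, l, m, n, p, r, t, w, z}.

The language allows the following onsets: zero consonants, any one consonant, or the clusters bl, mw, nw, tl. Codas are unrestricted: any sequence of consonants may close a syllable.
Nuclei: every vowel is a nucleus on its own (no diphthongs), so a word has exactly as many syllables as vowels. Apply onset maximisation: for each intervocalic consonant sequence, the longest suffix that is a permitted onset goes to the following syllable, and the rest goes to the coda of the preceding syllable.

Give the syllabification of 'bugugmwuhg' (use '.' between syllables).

The vowels are u, u, u — 3 nuclei, so 3 syllables.
Between /u/ (V1) and /u/ (V2): /g/ is a single consonant, so it becomes the next onset.
Between /u/ (V2) and /u/ (V3): cluster /gmw/ — the longest permitted-onset suffix is /mw/; onset = /mw/, preceding coda = /g/.

bu.gug.mwuhg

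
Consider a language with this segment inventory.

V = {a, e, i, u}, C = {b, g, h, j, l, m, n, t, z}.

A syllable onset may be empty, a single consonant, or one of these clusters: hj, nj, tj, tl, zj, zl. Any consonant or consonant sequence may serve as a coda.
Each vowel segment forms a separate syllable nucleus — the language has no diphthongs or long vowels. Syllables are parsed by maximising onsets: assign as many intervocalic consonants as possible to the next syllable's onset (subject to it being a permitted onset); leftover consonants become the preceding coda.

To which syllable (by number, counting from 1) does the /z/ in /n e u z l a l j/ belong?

The vowels are e, u, a — 3 nuclei, so 3 syllables.
V1 /e/ – V2 /u/: nothing intervenes; syllable break is V.V.
V2 /u/ – V3 /a/: cluster /zl/ — /zl/ is itself a permitted onset, so the whole cluster goes right; preceding coda = ∅.
Result: ne.u.zlalj.
The /z/ is in the onset of syllable 3 (/zlalj/).

3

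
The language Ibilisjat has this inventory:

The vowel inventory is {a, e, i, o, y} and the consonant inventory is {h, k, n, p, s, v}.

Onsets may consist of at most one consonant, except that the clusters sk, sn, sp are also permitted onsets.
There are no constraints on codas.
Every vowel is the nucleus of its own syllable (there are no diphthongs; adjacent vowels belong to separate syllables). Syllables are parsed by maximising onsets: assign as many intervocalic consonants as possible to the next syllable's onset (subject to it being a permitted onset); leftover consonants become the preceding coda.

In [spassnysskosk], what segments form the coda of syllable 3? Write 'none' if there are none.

The vowels are a, y, o — 3 nuclei, so 3 syllables.
/a…y/ gap (V1→V2): cluster /ssn/ — the longest permitted-onset suffix is /sn/; onset = /sn/, preceding coda = /s/.
/y…o/ gap (V2→V3): cluster /ssk/ — the longest permitted-onset suffix is /sk/; onset = /sk/, preceding coda = /s/.
Result: spas.snys.skosk.
Syllable 3 is /skosk/: onset /sk/, nucleus /o/, coda /sk/.

sk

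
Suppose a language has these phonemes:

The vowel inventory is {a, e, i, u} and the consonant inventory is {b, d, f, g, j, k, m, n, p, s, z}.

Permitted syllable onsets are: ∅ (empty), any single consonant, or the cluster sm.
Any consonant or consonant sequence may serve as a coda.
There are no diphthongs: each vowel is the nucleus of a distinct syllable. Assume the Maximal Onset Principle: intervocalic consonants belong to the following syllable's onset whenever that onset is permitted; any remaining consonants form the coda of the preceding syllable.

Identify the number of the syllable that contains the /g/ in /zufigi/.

3

The vowels are u, i, i — 3 nuclei, so 3 syllables.
Between /u/ (V1) and /i/ (V2): /f/ → onset of the next syllable (single consonants are always licit onsets).
Between /i/ (V2) and /i/ (V3): /g/ is a single consonant, so it becomes the next onset.
Syllabification: zu.fi.gi.
The /g/ is in the onset of syllable 3 (/gi/).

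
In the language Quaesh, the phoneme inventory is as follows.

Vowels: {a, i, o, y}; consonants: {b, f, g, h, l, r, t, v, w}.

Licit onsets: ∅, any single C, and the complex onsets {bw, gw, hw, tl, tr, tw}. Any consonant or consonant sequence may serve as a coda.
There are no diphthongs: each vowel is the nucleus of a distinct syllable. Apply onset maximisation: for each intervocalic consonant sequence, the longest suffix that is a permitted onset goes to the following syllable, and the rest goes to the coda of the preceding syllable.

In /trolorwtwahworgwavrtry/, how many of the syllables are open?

The vowels are o, o, a, o, a, y — 6 nuclei, so 6 syllables.
V1 /o/ – V2 /o/: /l/ is a single consonant, so it becomes the next onset.
V2 /o/ – V3 /a/: /rwtw/ — longest licit onset from the right is /tw/, leaving /rw/ as coda.
V3 /a/ – V4 /o/: cluster /hw/ — /hw/ is itself a permitted onset, so the whole cluster goes right; preceding coda = ∅.
V4 /o/ – V5 /a/: /rgw/ — longest licit onset from the right is /gw/, leaving /r/ as coda.
V5 /a/ – V6 /y/: /vrtr/ splits as /vr/ + /tr/ (/tr/ is the longest suffix that is a licit onset).
So the parse is tro.lorw.twa.hwor.gwavr.try.
Classifying each syllable: /tro/ (open), /lorw/ (closed), /twa/ (open), /hwor/ (closed), /gwavr/ (closed), /try/ (open).
Open syllables: 3.

3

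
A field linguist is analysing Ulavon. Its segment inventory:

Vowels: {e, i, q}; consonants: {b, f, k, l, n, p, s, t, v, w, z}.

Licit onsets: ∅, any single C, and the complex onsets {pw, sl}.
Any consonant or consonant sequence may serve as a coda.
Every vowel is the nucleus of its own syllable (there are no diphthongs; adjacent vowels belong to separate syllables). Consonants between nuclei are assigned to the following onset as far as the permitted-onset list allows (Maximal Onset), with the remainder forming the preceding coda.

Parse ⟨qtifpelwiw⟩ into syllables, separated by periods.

q.tif.pel.wiw

Vowels present: q, i, e, i; each is a nucleus, giving 4 syllables.
V1 /q/ – V2 /i/: just /t/ — single C goes to the following onset.
V2 /i/ – V3 /e/: /fp/ splits as /f/ + /p/ (/p/ is the longest suffix that is a licit onset).
V3 /e/ – V4 /i/: cluster /lw/ — the longest permitted-onset suffix is /w/; onset = /w/, preceding coda = /l/.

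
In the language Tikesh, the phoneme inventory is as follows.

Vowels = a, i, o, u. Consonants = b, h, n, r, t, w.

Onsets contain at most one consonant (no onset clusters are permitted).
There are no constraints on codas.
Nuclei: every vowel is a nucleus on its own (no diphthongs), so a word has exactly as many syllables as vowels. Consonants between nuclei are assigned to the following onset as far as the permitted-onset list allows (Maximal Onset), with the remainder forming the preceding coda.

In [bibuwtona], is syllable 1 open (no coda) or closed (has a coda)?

Vowels present: i, u, o, a; each is a nucleus, giving 4 syllables.
/i…u/ gap (V1→V2): /b/ is a single consonant, so it becomes the next onset.
/u…o/ gap (V2→V3): /wt/ — longest licit onset from the right is /t/, leaving /w/ as coda.
/o…a/ gap (V3→V4): /n/ → onset of the next syllable (single consonants are always licit onsets).
Putting it together: bi.buw.to.na.
Syllable 1 is /bi/; it ends in its nucleus with no coda, so it is open.

open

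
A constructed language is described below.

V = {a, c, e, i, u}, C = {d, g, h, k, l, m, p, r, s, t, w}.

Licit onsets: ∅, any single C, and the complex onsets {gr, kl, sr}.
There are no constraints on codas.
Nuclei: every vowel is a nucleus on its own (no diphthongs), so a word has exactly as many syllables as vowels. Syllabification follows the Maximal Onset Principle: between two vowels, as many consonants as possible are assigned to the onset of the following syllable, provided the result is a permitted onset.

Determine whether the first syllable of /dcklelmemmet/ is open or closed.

open

Nuclei (vowels): c, e, e, e → 4 syllables.
Between /c/ (V1) and /e/ (V2): /kl/ is a licit onset in full, so it all attaches to the next syllable.
Between /e/ (V2) and /e/ (V3): cluster /lm/ — the longest permitted-onset suffix is /m/; onset = /m/, preceding coda = /l/.
Between /e/ (V3) and /e/ (V4): /mm/ — longest licit onset from the right is /m/, leaving /m/ as coda.
Putting it together: dc.klel.mem.met.
Syllable 1 is /dc/; it ends in its nucleus with no coda, so it is open.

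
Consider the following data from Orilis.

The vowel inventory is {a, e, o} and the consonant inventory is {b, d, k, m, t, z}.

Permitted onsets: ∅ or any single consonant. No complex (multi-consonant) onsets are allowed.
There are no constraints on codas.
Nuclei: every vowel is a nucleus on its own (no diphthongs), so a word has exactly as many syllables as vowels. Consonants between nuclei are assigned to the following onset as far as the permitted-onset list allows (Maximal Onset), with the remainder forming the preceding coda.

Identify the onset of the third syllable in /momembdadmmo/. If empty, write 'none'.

The vowels are o, e, a, o — 4 nuclei, so 4 syllables.
Between /o/ (V1) and /e/ (V2): /m/ → onset of the next syllable (single consonants are always licit onsets).
Between /e/ (V2) and /a/ (V3): /mbd/ — longest licit onset from the right is /d/, leaving /mb/ as coda.
Between /a/ (V3) and /o/ (V4): /dmm/ — longest licit onset from the right is /m/, leaving /dm/ as coda.
So the parse is mo.memb.dadm.mo.
Syllable 3 is /dadm/: onset /d/, nucleus /a/, coda /dm/.

d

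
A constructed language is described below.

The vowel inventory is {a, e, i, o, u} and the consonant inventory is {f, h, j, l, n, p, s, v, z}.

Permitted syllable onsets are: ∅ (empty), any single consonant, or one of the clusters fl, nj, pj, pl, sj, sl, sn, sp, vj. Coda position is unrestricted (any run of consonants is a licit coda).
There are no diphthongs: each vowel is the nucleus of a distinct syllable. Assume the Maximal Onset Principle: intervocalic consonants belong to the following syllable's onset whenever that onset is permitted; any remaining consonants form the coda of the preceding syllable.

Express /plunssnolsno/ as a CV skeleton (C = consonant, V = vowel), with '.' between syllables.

Nuclei (vowels): u, o, o → 3 syllables.
σ1/σ2 boundary: cluster /nssn/ — the longest permitted-onset suffix is /sn/; onset = /sn/, preceding coda = /ns/.
σ2/σ3 boundary: cluster /lsn/ — the longest permitted-onset suffix is /sn/; onset = /sn/, preceding coda = /l/.
Result: pluns.snol.sno.
Mapping each syllable to C/V: /pluns/ → CCVCC, /snol/ → CCVC, /sno/ → CCV.

CCVCC.CCVC.CCV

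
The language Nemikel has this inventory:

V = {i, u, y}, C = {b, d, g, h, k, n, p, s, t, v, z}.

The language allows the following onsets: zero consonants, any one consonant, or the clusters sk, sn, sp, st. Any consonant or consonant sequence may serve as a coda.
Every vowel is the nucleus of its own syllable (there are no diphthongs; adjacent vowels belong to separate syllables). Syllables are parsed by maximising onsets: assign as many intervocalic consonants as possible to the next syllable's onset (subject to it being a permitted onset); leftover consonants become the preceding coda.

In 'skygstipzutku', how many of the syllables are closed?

3

The vowels are y, i, u, u — 4 nuclei, so 4 syllables.
σ1/σ2 boundary: /gst/ — longest licit onset from the right is /st/, leaving /g/ as coda.
σ2/σ3 boundary: /pz/; trying suffixes from longest down, /z/ is the first permitted one, so coda /p/ | onset /z/.
σ3/σ4 boundary: cluster /tk/ — the longest permitted-onset suffix is /k/; onset = /k/, preceding coda = /t/.
So the parse is skyg.stip.zut.ku.
Classifying each syllable: /skyg/ (closed), /stip/ (closed), /zut/ (closed), /ku/ (open).
Closed syllables: 3.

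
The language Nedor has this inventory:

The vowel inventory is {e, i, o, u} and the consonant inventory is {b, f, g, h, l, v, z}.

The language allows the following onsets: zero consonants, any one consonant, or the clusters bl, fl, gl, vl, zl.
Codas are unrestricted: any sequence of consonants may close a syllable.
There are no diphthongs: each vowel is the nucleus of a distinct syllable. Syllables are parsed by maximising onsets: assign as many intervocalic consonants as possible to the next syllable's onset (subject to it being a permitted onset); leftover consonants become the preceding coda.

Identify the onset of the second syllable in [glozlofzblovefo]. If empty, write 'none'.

zl

Vowels present: o, o, o, e, o; each is a nucleus, giving 5 syllables.
V1 /o/ – V2 /o/: /zl/ — entire cluster is a permitted onset → onset /zl/, coda ∅.
V2 /o/ – V3 /o/: /fzbl/ — longest licit onset from the right is /bl/, leaving /fz/ as coda.
V3 /o/ – V4 /e/: /v/ is a single consonant, so it becomes the next onset.
V4 /e/ – V5 /o/: /f/ is a single consonant, so it becomes the next onset.
So the parse is glo.zlofz.blo.ve.fo.
Syllable 2 is /zlofz/: onset /zl/, nucleus /o/, coda /fz/.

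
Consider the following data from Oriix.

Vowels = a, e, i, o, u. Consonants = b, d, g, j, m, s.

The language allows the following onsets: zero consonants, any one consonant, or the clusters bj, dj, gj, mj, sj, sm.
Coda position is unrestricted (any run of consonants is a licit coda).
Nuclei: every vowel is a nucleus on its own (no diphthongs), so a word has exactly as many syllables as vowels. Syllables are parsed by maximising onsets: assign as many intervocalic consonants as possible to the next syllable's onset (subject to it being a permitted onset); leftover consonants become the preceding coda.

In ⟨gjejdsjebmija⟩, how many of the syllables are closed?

Vowels present: e, e, i, a; each is a nucleus, giving 4 syllables.
σ1/σ2 boundary: cluster /jdsj/ — the longest permitted-onset suffix is /sj/; onset = /sj/, preceding coda = /jd/.
σ2/σ3 boundary: /bm/ — longest licit onset from the right is /m/, leaving /b/ as coda.
σ3/σ4 boundary: just /j/ — single C goes to the following onset.
Syllabification: gjejd.sjeb.mi.ja.
Classifying each syllable: /gjejd/ (closed), /sjeb/ (closed), /mi/ (open), /ja/ (open).
Closed syllables: 2.

2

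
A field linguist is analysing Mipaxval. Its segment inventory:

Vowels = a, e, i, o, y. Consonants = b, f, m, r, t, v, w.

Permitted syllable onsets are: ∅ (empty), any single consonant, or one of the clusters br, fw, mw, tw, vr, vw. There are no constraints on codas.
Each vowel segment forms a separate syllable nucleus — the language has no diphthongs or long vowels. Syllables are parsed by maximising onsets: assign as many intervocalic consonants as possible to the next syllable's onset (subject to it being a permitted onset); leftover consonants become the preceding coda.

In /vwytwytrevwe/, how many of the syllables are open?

Vowels present: y, y, e, e; each is a nucleus, giving 4 syllables.
V1 /y/ – V2 /y/: cluster /tw/ — /tw/ is itself a permitted onset, so the whole cluster goes right; preceding coda = ∅.
V2 /y/ – V3 /e/: /tr/; trying suffixes from longest down, /r/ is the first permitted one, so coda /t/ | onset /r/.
V3 /e/ – V4 /e/: cluster /vw/ — /vw/ is itself a permitted onset, so the whole cluster goes right; preceding coda = ∅.
Result: vwy.twyt.re.vwe.
Classifying each syllable: /vwy/ (open), /twyt/ (closed), /re/ (open), /vwe/ (open).
Open syllables: 3.

3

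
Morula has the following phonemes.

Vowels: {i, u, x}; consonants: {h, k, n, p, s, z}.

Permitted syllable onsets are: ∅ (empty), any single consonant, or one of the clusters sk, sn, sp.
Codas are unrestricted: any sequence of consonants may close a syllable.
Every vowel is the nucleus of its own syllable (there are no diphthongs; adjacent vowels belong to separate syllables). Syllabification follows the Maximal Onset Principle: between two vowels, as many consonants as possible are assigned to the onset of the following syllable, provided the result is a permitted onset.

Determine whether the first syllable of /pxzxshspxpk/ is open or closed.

Vowels present: x, x, x; each is a nucleus, giving 3 syllables.
Between /x/ (V1) and /x/ (V2): /z/ is a single consonant, so it becomes the next onset.
Between /x/ (V2) and /x/ (V3): /shsp/ — longest licit onset from the right is /sp/, leaving /sh/ as coda.
Putting it together: px.zxsh.spxpk.
Syllable 1 is /px/; it ends in its nucleus with no coda, so it is open.

open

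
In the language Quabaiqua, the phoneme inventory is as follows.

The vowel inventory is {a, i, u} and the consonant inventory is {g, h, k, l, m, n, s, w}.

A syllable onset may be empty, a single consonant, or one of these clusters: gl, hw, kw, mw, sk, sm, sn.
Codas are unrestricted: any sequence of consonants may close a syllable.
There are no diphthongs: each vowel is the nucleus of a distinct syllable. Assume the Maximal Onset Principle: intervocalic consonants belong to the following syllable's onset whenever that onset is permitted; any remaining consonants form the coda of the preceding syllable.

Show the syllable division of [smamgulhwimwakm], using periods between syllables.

Nuclei (vowels): a, u, i, a → 4 syllables.
Between /a/ (V1) and /u/ (V2): cluster /mg/ — the longest permitted-onset suffix is /g/; onset = /g/, preceding coda = /m/.
Between /u/ (V2) and /i/ (V3): /lhw/; trying suffixes from longest down, /hw/ is the first permitted one, so coda /l/ | onset /hw/.
Between /i/ (V3) and /a/ (V4): /mw/ is a licit onset in full, so it all attaches to the next syllable.

smam.gul.hwi.mwakm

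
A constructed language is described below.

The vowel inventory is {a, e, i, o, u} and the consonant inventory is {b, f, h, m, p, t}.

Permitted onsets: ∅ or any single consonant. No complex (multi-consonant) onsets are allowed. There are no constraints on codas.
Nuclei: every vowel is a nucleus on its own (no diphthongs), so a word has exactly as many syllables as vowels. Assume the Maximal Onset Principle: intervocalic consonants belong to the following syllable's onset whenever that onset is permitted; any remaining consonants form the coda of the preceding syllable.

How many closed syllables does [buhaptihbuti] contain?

Nuclei (vowels): u, a, i, u, i → 5 syllables.
σ1/σ2 boundary: /h/ is a single consonant, so it becomes the next onset.
σ2/σ3 boundary: cluster /pt/ — the longest permitted-onset suffix is /t/; onset = /t/, preceding coda = /p/.
σ3/σ4 boundary: /hb/ — longest licit onset from the right is /b/, leaving /h/ as coda.
σ4/σ5 boundary: /t/ → onset of the next syllable (single consonants are always licit onsets).
Syllabification: bu.hap.tih.bu.ti.
Classifying each syllable: /bu/ (open), /hap/ (closed), /tih/ (closed), /bu/ (open), /ti/ (open).
Closed syllables: 2.

2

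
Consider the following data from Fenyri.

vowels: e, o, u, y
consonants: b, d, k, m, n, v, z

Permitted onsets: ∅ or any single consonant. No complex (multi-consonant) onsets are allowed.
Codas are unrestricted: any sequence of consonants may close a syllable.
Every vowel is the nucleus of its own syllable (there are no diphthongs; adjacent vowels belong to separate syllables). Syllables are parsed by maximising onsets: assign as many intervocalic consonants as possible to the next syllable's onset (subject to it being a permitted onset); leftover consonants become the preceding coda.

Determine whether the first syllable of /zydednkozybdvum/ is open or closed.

open

Nuclei (vowels): y, e, o, y, u → 5 syllables.
/y…e/ gap (V1→V2): just /d/ — single C goes to the following onset.
/e…o/ gap (V2→V3): /dnk/ splits as /dn/ + /k/ (/k/ is the longest suffix that is a licit onset).
/o…y/ gap (V3→V4): just /z/ — single C goes to the following onset.
/y…u/ gap (V4→V5): /bdv/ — longest licit onset from the right is /v/, leaving /bd/ as coda.
Syllabification: zy.dedn.ko.zybd.vum.
Syllable 1 is /zy/; it ends in its nucleus with no coda, so it is open.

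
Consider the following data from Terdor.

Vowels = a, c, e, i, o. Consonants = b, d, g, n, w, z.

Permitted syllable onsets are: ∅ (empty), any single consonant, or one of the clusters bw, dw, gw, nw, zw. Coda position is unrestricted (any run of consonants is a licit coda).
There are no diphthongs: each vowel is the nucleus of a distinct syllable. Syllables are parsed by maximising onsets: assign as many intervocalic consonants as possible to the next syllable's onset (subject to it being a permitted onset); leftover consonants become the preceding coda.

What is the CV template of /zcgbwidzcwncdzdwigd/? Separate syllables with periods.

The vowels are c, i, c, c, i — 5 nuclei, so 5 syllables.
V1 /c/ – V2 /i/: /gbw/; trying suffixes from longest down, /bw/ is the first permitted one, so coda /g/ | onset /bw/.
V2 /i/ – V3 /c/: /dz/ — longest licit onset from the right is /z/, leaving /d/ as coda.
V3 /c/ – V4 /c/: cluster /wn/ — the longest permitted-onset suffix is /n/; onset = /n/, preceding coda = /w/.
V4 /c/ – V5 /i/: /dzdw/; trying suffixes from longest down, /dw/ is the first permitted one, so coda /dz/ | onset /dw/.
Syllabification: zcg.bwid.zcw.ncdz.dwigd.
Mapping each syllable to C/V: /zcg/ → CVC, /bwid/ → CCVC, /zcw/ → CVC, /ncdz/ → CVCC, /dwigd/ → CCVCC.

CVC.CCVC.CVC.CVCC.CCVCC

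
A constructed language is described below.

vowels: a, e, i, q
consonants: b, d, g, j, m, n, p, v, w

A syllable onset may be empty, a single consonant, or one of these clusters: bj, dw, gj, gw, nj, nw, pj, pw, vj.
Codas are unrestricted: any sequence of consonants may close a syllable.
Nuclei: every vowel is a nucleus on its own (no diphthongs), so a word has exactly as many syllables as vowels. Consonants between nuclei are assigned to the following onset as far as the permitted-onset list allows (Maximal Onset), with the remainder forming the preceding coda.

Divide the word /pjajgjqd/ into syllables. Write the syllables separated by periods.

Nuclei (vowels): a, q → 2 syllables.
/a…q/ gap (V1→V2): /jgj/ splits as /j/ + /gj/ (/gj/ is the longest suffix that is a licit onset).

pjaj.gjqd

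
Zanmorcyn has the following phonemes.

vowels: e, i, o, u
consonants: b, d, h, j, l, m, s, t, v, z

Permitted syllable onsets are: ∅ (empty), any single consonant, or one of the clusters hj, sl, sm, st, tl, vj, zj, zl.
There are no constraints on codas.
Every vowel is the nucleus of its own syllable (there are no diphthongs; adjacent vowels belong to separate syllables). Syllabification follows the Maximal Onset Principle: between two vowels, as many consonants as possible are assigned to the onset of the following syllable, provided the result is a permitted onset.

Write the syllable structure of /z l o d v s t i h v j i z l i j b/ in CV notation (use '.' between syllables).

Vowels present: o, i, i, i; each is a nucleus, giving 4 syllables.
σ1/σ2 boundary: /dvst/ — longest licit onset from the right is /st/, leaving /dv/ as coda.
σ2/σ3 boundary: /hvj/ splits as /h/ + /vj/ (/vj/ is the longest suffix that is a licit onset).
σ3/σ4 boundary: /zl/ is a licit onset in full, so it all attaches to the next syllable.
Syllabification: zlodv.stih.vji.zlijb.
Mapping each syllable to C/V: /zlodv/ → CCVCC, /stih/ → CCVC, /vji/ → CCV, /zlijb/ → CCVCC.

CCVCC.CCVC.CCV.CCVCC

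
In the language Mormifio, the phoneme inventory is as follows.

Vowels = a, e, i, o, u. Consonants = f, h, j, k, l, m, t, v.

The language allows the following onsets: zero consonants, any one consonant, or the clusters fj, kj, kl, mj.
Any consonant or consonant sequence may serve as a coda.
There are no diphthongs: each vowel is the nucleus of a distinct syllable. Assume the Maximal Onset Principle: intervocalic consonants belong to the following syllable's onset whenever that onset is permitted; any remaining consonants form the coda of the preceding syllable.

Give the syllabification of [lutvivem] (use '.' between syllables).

lut.vi.vem

The vowels are u, i, e — 3 nuclei, so 3 syllables.
V1 /u/ – V2 /i/: /tv/; trying suffixes from longest down, /v/ is the first permitted one, so coda /t/ | onset /v/.
V2 /i/ – V3 /e/: just /v/ — single C goes to the following onset.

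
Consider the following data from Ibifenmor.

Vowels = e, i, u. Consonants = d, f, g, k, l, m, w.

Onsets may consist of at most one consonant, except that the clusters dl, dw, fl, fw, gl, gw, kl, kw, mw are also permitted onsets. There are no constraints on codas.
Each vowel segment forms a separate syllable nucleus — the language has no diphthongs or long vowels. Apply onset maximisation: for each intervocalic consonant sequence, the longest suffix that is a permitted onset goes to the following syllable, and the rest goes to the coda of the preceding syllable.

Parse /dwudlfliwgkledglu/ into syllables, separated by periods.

dwudl.fliwg.kled.glu

Nuclei (vowels): u, i, e, u → 4 syllables.
V1 /u/ – V2 /i/: cluster /dlfl/ — the longest permitted-onset suffix is /fl/; onset = /fl/, preceding coda = /dl/.
V2 /i/ – V3 /e/: /wgkl/; trying suffixes from longest down, /kl/ is the first permitted one, so coda /wg/ | onset /kl/.
V3 /e/ – V4 /u/: cluster /dgl/ — the longest permitted-onset suffix is /gl/; onset = /gl/, preceding coda = /d/.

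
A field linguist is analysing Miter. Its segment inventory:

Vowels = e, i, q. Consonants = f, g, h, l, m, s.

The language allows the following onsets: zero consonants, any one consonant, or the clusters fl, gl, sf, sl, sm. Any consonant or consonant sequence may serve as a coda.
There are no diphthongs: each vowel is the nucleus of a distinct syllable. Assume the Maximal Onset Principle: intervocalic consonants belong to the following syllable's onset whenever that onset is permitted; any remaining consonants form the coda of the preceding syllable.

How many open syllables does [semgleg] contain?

Vowels present: e, e; each is a nucleus, giving 2 syllables.
Between /e/ (V1) and /e/ (V2): cluster /mgl/ — the longest permitted-onset suffix is /gl/; onset = /gl/, preceding coda = /m/.
So the parse is sem.gleg.
Classifying each syllable: /sem/ (closed), /gleg/ (closed).
Open syllables: 0.

0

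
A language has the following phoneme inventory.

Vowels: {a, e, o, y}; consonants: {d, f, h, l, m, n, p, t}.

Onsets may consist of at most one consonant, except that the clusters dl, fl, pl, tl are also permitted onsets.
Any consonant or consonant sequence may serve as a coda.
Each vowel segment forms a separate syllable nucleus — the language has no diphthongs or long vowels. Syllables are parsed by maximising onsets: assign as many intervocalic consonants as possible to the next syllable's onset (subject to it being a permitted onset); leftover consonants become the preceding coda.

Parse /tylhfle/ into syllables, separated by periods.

Nuclei (vowels): y, e → 2 syllables.
/y…e/ gap (V1→V2): cluster /lhfl/ — the longest permitted-onset suffix is /fl/; onset = /fl/, preceding coda = /lh/.

tylh.fle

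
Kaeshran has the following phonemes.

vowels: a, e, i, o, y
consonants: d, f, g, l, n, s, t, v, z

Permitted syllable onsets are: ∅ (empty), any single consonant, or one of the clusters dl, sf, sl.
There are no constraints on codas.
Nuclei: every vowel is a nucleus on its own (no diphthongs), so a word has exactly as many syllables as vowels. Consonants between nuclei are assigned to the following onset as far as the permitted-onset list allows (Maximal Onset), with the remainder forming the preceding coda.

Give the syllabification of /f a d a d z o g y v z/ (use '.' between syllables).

The vowels are a, a, o, y — 4 nuclei, so 4 syllables.
σ1/σ2 boundary: just /d/ — single C goes to the following onset.
σ2/σ3 boundary: /dz/ splits as /d/ + /z/ (/z/ is the longest suffix that is a licit onset).
σ3/σ4 boundary: /g/ is a single consonant, so it becomes the next onset.

fa.dad.zo.gyvz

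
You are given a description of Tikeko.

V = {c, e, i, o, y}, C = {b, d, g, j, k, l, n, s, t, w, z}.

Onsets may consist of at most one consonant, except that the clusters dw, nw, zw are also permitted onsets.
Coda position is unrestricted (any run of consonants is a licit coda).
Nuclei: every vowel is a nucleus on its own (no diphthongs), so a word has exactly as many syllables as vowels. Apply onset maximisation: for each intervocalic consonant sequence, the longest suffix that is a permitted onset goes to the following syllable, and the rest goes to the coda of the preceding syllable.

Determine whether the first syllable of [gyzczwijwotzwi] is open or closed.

Vowels present: y, c, i, o, i; each is a nucleus, giving 5 syllables.
Between /y/ (V1) and /c/ (V2): just /z/ — single C goes to the following onset.
Between /c/ (V2) and /i/ (V3): cluster /zw/ — /zw/ is itself a permitted onset, so the whole cluster goes right; preceding coda = ∅.
Between /i/ (V3) and /o/ (V4): cluster /jw/ — the longest permitted-onset suffix is /w/; onset = /w/, preceding coda = /j/.
Between /o/ (V4) and /i/ (V5): /tzw/ — longest licit onset from the right is /zw/, leaving /t/ as coda.
Putting it together: gy.zc.zwij.wot.zwi.
Syllable 1 is /gy/; it ends in its nucleus with no coda, so it is open.

open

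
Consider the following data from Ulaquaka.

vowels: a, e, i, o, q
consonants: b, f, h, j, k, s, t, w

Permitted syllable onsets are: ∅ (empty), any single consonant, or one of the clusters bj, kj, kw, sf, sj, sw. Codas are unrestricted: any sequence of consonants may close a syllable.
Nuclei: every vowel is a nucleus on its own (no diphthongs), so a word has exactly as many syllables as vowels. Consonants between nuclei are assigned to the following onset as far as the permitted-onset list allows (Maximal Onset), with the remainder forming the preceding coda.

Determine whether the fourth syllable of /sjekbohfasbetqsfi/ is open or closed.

Vowels present: e, o, a, e, q, i; each is a nucleus, giving 6 syllables.
V1 /e/ – V2 /o/: /kb/ — longest licit onset from the right is /b/, leaving /k/ as coda.
V2 /o/ – V3 /a/: cluster /hf/ — the longest permitted-onset suffix is /f/; onset = /f/, preceding coda = /h/.
V3 /a/ – V4 /e/: /sb/; trying suffixes from longest down, /b/ is the first permitted one, so coda /s/ | onset /b/.
V4 /e/ – V5 /q/: /t/ is a single consonant, so it becomes the next onset.
V5 /q/ – V6 /i/: cluster /sf/ — /sf/ is itself a permitted onset, so the whole cluster goes right; preceding coda = ∅.
Putting it together: sjek.boh.fas.be.tq.sfi.
Syllable 4 is /be/; it ends in its nucleus with no coda, so it is open.

open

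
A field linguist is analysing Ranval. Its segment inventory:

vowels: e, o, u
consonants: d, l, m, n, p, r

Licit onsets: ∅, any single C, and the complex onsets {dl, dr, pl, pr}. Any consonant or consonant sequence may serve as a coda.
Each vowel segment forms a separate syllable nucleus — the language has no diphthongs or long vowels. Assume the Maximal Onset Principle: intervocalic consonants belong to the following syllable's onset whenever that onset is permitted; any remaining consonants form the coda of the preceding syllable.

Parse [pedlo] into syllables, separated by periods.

The vowels are e, o — 2 nuclei, so 2 syllables.
σ1/σ2 boundary: /dl/ — entire cluster is a permitted onset → onset /dl/, coda ∅.

pe.dlo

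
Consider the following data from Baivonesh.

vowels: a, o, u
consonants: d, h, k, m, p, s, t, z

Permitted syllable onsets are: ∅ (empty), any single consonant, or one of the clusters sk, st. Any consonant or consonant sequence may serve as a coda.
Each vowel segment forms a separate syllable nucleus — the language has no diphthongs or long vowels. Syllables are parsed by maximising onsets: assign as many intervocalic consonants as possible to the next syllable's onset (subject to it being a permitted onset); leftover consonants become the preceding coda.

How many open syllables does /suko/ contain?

Nuclei (vowels): u, o → 2 syllables.
Between /u/ (V1) and /o/ (V2): just /k/ — single C goes to the following onset.
Syllabification: su.ko.
Classifying each syllable: /su/ (open), /ko/ (open).
Open syllables: 2.

2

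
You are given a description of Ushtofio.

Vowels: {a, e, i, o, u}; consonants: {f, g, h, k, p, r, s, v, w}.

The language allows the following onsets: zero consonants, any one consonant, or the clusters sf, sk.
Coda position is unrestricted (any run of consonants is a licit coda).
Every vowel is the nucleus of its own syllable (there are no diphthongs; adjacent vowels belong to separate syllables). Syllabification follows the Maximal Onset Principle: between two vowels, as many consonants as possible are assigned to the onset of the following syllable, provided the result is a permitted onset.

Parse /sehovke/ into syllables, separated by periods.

se.hov.ke

Vowels present: e, o, e; each is a nucleus, giving 3 syllables.
V1 /e/ – V2 /o/: /h/ → onset of the next syllable (single consonants are always licit onsets).
V2 /o/ – V3 /e/: /vk/ splits as /v/ + /k/ (/k/ is the longest suffix that is a licit onset).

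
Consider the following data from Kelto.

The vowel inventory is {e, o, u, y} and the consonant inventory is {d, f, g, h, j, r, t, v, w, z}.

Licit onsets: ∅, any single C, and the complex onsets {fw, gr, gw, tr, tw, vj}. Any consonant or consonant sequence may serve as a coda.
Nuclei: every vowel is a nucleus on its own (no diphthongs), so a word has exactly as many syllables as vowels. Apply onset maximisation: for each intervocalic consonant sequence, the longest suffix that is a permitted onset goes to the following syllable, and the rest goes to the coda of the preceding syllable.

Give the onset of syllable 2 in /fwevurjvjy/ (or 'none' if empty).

v

Vowels present: e, u, y; each is a nucleus, giving 3 syllables.
σ1/σ2 boundary: just /v/ — single C goes to the following onset.
σ2/σ3 boundary: /rjvj/ splits as /rj/ + /vj/ (/vj/ is the longest suffix that is a licit onset).
So the parse is fwe.vurj.vjy.
Syllable 2 is /vurj/: onset /v/, nucleus /u/, coda /rj/.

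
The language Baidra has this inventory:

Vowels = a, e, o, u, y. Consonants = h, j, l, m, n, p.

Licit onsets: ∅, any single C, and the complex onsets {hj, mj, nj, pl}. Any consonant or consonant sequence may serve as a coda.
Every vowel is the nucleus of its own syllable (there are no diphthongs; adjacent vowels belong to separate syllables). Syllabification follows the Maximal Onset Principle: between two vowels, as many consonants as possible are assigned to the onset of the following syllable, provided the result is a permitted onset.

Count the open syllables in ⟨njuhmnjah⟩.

0

Nuclei (vowels): u, a → 2 syllables.
Between /u/ (V1) and /a/ (V2): /hmnj/ — longest licit onset from the right is /nj/, leaving /hm/ as coda.
Result: njuhm.njah.
Classifying each syllable: /njuhm/ (closed), /njah/ (closed).
Open syllables: 0.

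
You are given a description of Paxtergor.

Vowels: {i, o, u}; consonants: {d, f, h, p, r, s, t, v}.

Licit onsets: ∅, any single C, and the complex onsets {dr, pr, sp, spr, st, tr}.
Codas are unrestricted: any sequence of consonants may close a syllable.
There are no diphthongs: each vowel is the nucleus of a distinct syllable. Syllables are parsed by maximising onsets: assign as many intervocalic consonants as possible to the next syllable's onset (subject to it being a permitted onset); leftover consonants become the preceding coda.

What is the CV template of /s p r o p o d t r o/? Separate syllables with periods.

CCCV.CVC.CCV

The vowels are o, o, o — 3 nuclei, so 3 syllables.
/o…o/ gap (V1→V2): /p/ → onset of the next syllable (single consonants are always licit onsets).
/o…o/ gap (V2→V3): cluster /dtr/ — the longest permitted-onset suffix is /tr/; onset = /tr/, preceding coda = /d/.
So the parse is spro.pod.tro.
Mapping each syllable to C/V: /spro/ → CCCV, /pod/ → CVC, /tro/ → CCV.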